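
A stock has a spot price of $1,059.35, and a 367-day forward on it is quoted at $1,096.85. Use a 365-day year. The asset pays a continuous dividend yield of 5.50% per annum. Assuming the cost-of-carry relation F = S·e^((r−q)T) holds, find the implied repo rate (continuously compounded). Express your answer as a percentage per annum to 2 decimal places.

From F = S·e^((r−q)T): (r − q) = ln(F/S)/T
ln(1096.85/1059.35) = ln(1.035399) = 0.034787
(r − q) = 0.034787 / (367/365) = 0.034597
r = ln(F/S)/T + q = 0.034597 + 0.0550 = 0.089597
r = 8.96%

8.96%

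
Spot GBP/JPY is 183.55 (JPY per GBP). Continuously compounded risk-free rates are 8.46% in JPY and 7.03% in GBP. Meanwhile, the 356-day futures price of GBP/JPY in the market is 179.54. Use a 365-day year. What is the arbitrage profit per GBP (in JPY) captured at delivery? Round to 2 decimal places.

6.59 per GBP (in JPY)

Fair futures: F* = S·e^(carry·T), with carry = (r_JPY − r_GBP) = 0.0846 − 0.0703 = 0.0143
F* = 183.55 · e^(0.0143 × 356/365) = 183.55 · e^0.013947 = 183.55 × 1.014045 = 186.1280
Market 179.54 < fair 186.1280: forward underpriced → reverse cash-and-carry (short spot, go long the forward).
At maturity, profit = |F_mkt − F*| = |179.54 − 186.1280| = 6.59 per GBP (in JPY)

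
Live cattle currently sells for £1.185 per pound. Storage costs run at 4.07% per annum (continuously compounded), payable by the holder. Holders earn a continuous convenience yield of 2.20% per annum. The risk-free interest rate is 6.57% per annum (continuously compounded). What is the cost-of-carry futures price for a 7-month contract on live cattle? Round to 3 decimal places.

Net carry = r + u − y = 0.0657 + 0.0407 − 0.0220 = 0.0844
F = S·e^((r+u−y)T) = 1.185 · e^(0.0844 × 7/12) = 1.185 · e^0.049233
= 1.185 × 1.050465 = £1.245 per pound

£1.245 per pound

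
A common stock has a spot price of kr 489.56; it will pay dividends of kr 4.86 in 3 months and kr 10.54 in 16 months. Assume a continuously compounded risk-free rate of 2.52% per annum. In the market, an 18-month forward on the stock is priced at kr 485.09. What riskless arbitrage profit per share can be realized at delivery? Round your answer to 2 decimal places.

kr 7.73 per share

PV(dividends) I = 4.86·e^(−0.0252·3/12) + 10.54·e^(−0.0252·16/12) = 15.0212
Fair forward F* = (S − I)·e^(rT) = (489.56 − 15.0212)·e^0.037800 = 474.5388 × 1.038524 = 492.8199
Market kr 485.09 < fair 492.8199: forward underpriced → reverse cash-and-carry (short the stock, invest proceeds at r, pay the dividends, go long the forward).
Profit at T = |F_mkt − F*| = |485.09 − 492.8199| = kr 7.73 per share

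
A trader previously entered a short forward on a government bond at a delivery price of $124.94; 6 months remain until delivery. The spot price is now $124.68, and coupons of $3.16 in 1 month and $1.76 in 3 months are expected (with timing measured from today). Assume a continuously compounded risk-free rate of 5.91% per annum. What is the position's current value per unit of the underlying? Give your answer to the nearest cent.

PV(remaining coupons) I = 3.16·e^(−0.0591·1/12) + 1.76·e^(−0.0591·3/12) = 4.8787
Current forward F = (S − I)·e^(rT) = (124.68 − 4.8787)·e^(0.0591·6/12) = 119.8013 × 1.029991 = 123.3943
Value (long) = (F − K)·e^(−rT) = (123.3943 − 124.94) × 0.970882 = -1.5007
Short position value = −(long value) = $1.50

$1.50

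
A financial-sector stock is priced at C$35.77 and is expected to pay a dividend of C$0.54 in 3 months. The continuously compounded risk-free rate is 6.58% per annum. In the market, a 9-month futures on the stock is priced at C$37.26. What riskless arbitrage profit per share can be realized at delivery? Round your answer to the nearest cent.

C$0.24 per share

PV(dividends) I = 0.54·e^(−0.0658·3/12) = 0.5312
Fair futures F* = (S − I)·e^(rT) = (35.77 − 0.5312)·e^0.049350 = 35.2388 × 1.050588 = 37.0215
Market C$37.26 > fair 37.0215: forward overpriced → cash-and-carry (borrow at r, buy the stock and collect the dividends, short the forward).
Profit at T = |F_mkt − F*| = |37.26 − 37.0215| = C$0.24 per share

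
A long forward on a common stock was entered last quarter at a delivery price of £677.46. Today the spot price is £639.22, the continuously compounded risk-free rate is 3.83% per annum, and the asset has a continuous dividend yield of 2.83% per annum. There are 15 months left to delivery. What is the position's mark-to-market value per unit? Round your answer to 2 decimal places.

Current fair forward for the remaining 15 months: F = S·e^((r − q)·T), (r − q) = 0.0383 − 0.0283 = 0.0100
F = 639.22 · e^(0.0100 × 15/12) = 639.22 × 1.012578 = 647.2601
Value of long forward = (F − K)·e^(−rT) = (647.2601 − 677.46) · e^(−0.0383·15/12)
= -30.1999 × 0.953253 = -28.79

-£28.79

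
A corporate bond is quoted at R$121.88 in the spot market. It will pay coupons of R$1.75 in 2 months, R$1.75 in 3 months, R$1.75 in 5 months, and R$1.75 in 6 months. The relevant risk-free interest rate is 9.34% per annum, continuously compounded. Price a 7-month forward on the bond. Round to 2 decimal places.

R$121.54

PV(coupons) I = 1.75·e^(−0.0934·2/12) + 1.75·e^(−0.0934·3/12) + 1.75·e^(−0.0934·5/12) + 1.75·e^(−0.0934·6/12)
I = 1.7230 + 1.7096 + 1.6832 + 1.6702 = 6.7860
F = (S − I)·e^(rT) = (121.88 − 6.7860) · e^(0.0934·7/12)
= 115.0940 · e^0.054483 = 115.0940 × 1.055995 = R$121.54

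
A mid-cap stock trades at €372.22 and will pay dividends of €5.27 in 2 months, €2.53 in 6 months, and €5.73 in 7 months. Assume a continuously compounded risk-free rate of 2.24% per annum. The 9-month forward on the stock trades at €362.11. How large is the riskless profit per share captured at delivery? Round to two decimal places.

PV(dividends) I = 5.27·e^(−0.0224·2/12) + 2.53·e^(−0.0224·6/12) + 5.73·e^(−0.0224·7/12) = 13.4078
Fair forward F* = (S − I)·e^(rT) = (372.22 − 13.4078)·e^0.016800 = 358.8122 × 1.016942 = 364.8912
Market €362.11 < fair 364.8912: forward underpriced → reverse cash-and-carry (short the stock, invest proceeds at r, pay the dividends, go long the forward).
Profit at T = |F_mkt − F*| = |362.11 − 364.8912| = €2.78 per share

€2.78 per share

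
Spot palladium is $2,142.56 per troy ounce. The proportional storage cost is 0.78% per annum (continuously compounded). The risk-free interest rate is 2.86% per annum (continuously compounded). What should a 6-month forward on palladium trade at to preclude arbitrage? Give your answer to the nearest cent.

Net carry = r + u − y = 0.0286 + 0.0078 − 0.0000 = 0.0364
F = S·e^((r+u−y)T) = 2142.56 · e^(0.0364 × 6/12) = 2142.56 · e^0.01820000
= 2142.56 × 1.01836663 = $2,181.91 per troy ounce

$2,181.91 per troy ounce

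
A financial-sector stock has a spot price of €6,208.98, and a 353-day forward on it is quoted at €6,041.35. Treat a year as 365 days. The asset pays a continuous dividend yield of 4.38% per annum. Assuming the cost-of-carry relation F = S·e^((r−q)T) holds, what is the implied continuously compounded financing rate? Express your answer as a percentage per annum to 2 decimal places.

1.55%

From F = S·e^((r−q)T): (r − q) = ln(F/S)/T
ln(6041.35/6208.98) = ln(0.973002) = -0.027369
(r − q) = -0.027369 / (353/365) = -0.028299
r = ln(F/S)/T + q = -0.028299 + 0.0438 = 0.015501
r = 1.55%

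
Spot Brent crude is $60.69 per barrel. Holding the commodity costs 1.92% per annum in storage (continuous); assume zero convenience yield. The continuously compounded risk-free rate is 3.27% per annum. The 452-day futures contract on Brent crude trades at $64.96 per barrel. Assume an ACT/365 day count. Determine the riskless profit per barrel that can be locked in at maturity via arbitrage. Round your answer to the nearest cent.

$0.24 per barrel

Fair futures: F* = S·e^(carry·T), with carry = (r + u) = 0.0327 + 0.0192 = 0.0519
F* = 60.69 · e^(0.0519 × 452/365) = 60.69 · e^0.064271 = 60.69 × 1.066381 = $64.7187
Market $64.96 > fair $64.7187: forward overpriced → cash-and-carry (buy spot, short the forward).
At maturity, profit = |F_mkt − F*| = |64.96 − 64.7187| = $0.24 per barrel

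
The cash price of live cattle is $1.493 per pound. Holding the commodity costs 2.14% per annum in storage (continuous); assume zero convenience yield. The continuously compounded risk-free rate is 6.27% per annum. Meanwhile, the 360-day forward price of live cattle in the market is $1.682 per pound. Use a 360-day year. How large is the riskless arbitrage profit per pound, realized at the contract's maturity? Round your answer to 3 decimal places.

Fair forward: F* = S·e^(carry·T), with carry = (r + u) = 0.0627 + 0.0214 = 0.0841
F* = 1.493 · e^(0.0841 × 360/360) = 1.493 · e^0.084100 = 1.493 × 1.087738 = $1.6240
Market $1.682 > fair $1.6240: forward overpriced → cash-and-carry (buy spot, short the forward).
At maturity, profit = |F_mkt − F*| = |1.682 − 1.6240| = $0.058 per pound

$0.058 per pound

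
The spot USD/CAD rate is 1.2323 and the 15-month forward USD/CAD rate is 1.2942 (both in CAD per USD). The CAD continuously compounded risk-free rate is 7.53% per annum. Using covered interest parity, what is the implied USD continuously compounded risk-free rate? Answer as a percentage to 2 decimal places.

F = S·e^((r_CAD − r_USD)T) ⇒ r_USD = r_CAD − ln(F/S)/T
ln(1.2942/1.2323) = 0.049010; /(15/12) = 0.039208
r_USD = 0.0753 − 0.039208 = 0.036092
r_USD = 3.61%

3.61%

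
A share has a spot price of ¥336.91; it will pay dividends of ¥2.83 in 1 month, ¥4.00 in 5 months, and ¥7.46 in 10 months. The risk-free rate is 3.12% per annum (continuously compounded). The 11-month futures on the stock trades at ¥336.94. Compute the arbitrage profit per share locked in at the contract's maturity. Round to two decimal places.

PV(dividends) I = 2.83·e^(−0.0312·1/12) + 4.00·e^(−0.0312·5/12) + 7.46·e^(−0.0312·10/12) = 14.0395
Fair futures F* = (S − I)·e^(rT) = (336.91 − 14.0395)·e^0.028600 = 322.8705 × 1.029013 = 332.2379
Market ¥336.94 > fair 332.2379: forward overpriced → cash-and-carry (borrow at r, buy the stock and collect the dividends, short the forward).
Profit at T = |F_mkt − F*| = |336.94 − 332.2379| = ¥4.70 per share

¥4.70 per share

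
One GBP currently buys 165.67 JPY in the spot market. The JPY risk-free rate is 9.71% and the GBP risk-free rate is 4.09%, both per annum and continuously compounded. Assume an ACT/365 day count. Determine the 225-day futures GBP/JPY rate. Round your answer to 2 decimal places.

171.51

F = S·e^((r_JPY − r_GBP)T) = 165.67 · e^((0.0971 − 0.0409) × 225/365)
= 165.67 · e^0.034644 = 165.67 × 1.035251
F = 171.51 JPY per GBP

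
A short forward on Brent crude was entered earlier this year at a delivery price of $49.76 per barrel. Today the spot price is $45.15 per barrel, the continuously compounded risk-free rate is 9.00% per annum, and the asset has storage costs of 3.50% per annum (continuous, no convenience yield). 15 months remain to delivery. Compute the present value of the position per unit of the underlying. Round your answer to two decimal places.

-$2.70 per barrel

Current fair forward for the remaining 15 months: F = S·e^((r + u)·T), (r + u) = 0.0900 + 0.0350 = 0.1250
F = 45.15 · e^(0.1250 × 15/12) = 45.15 × 1.169118 = 52.7857
Value of long forward = (F − K)·e^(−rT) = (52.7857 − 49.76) · e^(−0.0900·15/12)
= 3.0257 × 0.893597 = 2.70
Short position value = −(long value) = -$2.70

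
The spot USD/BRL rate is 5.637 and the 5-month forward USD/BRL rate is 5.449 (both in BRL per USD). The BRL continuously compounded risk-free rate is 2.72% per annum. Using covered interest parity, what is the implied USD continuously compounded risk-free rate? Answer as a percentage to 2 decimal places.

10.86%

F = S·e^((r_BRL − r_USD)T) ⇒ r_USD = r_BRL − ln(F/S)/T
ln(5.449/5.637) = -0.033920; /(5/12) = -0.081408
r_USD = 0.0272 + 0.081408 = 0.108608
r_USD = 10.86%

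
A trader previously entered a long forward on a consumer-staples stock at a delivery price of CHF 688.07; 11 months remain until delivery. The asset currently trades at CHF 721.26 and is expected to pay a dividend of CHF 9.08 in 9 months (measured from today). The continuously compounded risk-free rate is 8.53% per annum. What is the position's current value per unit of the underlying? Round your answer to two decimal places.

CHF 76.42

PV(remaining dividends) I = 9.08·e^(−0.0853·9/12) = 8.5173
Current forward F = (S − I)·e^(rT) = (721.26 − 8.5173)·e^(0.0853·11/12) = 712.7427 × 1.081330 = 770.7101
Value (long) = (F − K)·e^(−rT) = (770.7101 − 688.07) × 0.924787 = 76.4245
Value = CHF 76.42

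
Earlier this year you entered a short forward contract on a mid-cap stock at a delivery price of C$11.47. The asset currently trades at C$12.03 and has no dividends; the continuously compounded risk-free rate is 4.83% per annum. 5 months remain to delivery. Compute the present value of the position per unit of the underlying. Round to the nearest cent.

Current fair forward for the remaining 5 months: F = S·e^(r·T), r = 0.0483
F = 12.03 · e^(0.0483 × 5/12) = 12.03 × 1.020329 = 12.2746
Value of long forward = (F − K)·e^(−rT) = (12.2746 − 11.47) · e^(−0.0483·5/12)
= 0.8046 × 0.980076 = 0.79
Short position value = −(long value) = -C$0.79

-C$0.79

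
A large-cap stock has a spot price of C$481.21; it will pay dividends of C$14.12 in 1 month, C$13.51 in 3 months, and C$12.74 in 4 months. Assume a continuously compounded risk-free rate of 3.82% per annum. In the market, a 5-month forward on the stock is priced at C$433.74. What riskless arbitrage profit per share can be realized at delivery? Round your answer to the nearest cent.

PV(dividends) I = 14.12·e^(−0.0382·1/12) + 13.51·e^(−0.0382·3/12) + 12.74·e^(−0.0382·4/12) = 40.0355
Fair forward F* = (S − I)·e^(rT) = (481.21 − 40.0355)·e^0.015917 = 441.1745 × 1.016044 = 448.2527
Market C$433.74 < fair 448.2527: forward underpriced → reverse cash-and-carry (short the stock, invest proceeds at r, pay the dividends, go long the forward).
Profit at T = |F_mkt − F*| = |433.74 − 448.2527| = C$14.51 per share

C$14.51 per share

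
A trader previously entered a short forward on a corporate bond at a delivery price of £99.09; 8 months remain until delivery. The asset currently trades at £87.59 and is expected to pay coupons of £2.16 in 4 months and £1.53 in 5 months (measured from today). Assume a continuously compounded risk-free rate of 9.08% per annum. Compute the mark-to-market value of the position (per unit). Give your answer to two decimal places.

PV(remaining coupons) I = 2.16·e^(−0.0908·4/12) + 1.53·e^(−0.0908·5/12) = 3.5688
Current forward F = (S − I)·e^(rT) = (87.59 − 3.5688)·e^(0.0908·8/12) = 84.0212 × 1.062403 = 89.2644
Value (long) = (F − K)·e^(−rT) = (89.2644 − 99.09) × 0.941262 = -9.2485
Short position value = −(long value) = £9.25

£9.25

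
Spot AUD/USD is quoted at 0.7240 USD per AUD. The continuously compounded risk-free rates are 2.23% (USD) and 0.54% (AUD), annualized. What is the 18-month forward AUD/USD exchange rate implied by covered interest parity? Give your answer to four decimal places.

0.7426

F = S·e^((r_USD − r_AUD)T) = 0.7240 · e^((0.0223 − 0.0054) × 18/12)
= 0.7240 · e^0.025350 = 0.7240 × 1.025674
F = 0.7426 USD per AUD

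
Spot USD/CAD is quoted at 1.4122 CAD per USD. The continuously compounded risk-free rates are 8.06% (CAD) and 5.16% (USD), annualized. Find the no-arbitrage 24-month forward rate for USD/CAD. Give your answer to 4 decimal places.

F = S·e^((r_CAD − r_USD)T) = 1.4122 · e^((0.0806 − 0.0516) × 24/12)
= 1.4122 · e^0.058000 = 1.4122 × 1.059715
F = 1.4965 CAD per USD

1.4965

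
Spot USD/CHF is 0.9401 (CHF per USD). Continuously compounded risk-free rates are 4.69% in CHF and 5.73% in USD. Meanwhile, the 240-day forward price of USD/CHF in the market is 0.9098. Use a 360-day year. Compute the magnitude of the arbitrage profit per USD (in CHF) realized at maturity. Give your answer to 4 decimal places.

0.0238 per USD (in CHF)

Fair forward: F* = S·e^(carry·T), with carry = (r_CHF − r_USD) = 0.0469 − 0.0573 = -0.0104
F* = 0.9401 · e^(-0.0104 × 240/360) = 0.9401 · e^-0.006933 = 0.9401 × 0.993091 = 0.9336
Market 0.9098 < fair 0.9336: forward underpriced → reverse cash-and-carry (short spot, go long the forward).
At maturity, profit = |F_mkt − F*| = |0.9098 − 0.9336| = 0.0238 per USD (in CHF)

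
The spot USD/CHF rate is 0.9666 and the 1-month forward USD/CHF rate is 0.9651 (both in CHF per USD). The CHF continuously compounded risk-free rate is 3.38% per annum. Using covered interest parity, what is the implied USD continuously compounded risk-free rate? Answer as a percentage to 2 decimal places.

5.24%

F = S·e^((r_CHF − r_USD)T) ⇒ r_USD = r_CHF − ln(F/S)/T
ln(0.9651/0.9666) = -0.001553; /(1/12) = -0.018636
r_USD = 0.0338 + 0.018636 = 0.052436
r_USD = 5.24%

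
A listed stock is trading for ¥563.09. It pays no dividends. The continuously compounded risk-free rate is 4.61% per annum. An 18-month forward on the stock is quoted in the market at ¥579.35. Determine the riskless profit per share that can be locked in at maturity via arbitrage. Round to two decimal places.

¥24.06 per share

Fair forward: F* = S·e^(carry·T), with carry = r = 0.0461
F* = 563.09 · e^(0.0461 × 18/12) = 563.09 · e^0.069150 = 563.09 × 1.071597 = ¥603.4056
Market ¥579.35 < fair ¥603.4056: forward underpriced → reverse cash-and-carry (short spot, go long the forward).
At maturity, profit = |F_mkt − F*| = |579.35 − 603.4056| = ¥24.06 per share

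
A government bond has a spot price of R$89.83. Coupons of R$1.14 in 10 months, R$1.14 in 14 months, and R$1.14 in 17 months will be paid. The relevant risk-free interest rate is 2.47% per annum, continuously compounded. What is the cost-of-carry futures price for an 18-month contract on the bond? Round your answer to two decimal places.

R$89.77

PV(coupons) I = 1.14·e^(−0.0247·10/12) + 1.14·e^(−0.0247·14/12) + 1.14·e^(−0.0247·17/12)
I = 1.1168 + 1.1076 + 1.1008 = 3.3252
F = (S − I)·e^(rT) = (89.83 − 3.3252) · e^(0.0247·18/12)
= 86.5048 · e^0.037050 = 86.5048 × 1.037745 = R$89.77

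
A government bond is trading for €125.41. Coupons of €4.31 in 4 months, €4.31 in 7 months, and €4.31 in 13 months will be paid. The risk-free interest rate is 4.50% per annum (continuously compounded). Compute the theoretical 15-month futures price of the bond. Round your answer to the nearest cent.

€119.39

PV(coupons) I = 4.31·e^(−0.0450·4/12) + 4.31·e^(−0.0450·7/12) + 4.31·e^(−0.0450·13/12)
I = 4.2458 + 4.1983 + 4.1049 = 12.5490
F = (S − I)·e^(rT) = (125.41 − 12.5490) · e^(0.0450·15/12)
= 112.8610 · e^0.056250 = 112.8610 × 1.057862 = €119.39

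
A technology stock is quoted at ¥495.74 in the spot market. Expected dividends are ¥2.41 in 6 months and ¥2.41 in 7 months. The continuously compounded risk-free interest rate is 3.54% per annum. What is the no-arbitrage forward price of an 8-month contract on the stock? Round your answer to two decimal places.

¥502.74

PV(dividends) I = 2.41·e^(−0.0354·6/12) + 2.41·e^(−0.0354·7/12)
I = 2.3677 + 2.3607 = 4.7284
F = (S − I)·e^(rT) = (495.74 − 4.7284) · e^(0.0354·8/12)
= 491.0116 · e^0.023600 = 491.0116 × 1.023881 = ¥502.74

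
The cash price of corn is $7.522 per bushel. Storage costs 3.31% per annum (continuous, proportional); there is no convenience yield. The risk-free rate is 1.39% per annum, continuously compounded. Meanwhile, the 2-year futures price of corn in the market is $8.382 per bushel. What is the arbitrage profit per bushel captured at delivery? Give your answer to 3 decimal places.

Fair futures: F* = S·e^(carry·T), with carry = (r + u) = 0.0139 + 0.0331 = 0.0470
F* = 7.522 · e^(0.0470 × 2) = 7.522 · e^0.094000 = 7.522 × 1.098560 = $8.2634
Market $8.382 > fair $8.2634: forward overpriced → cash-and-carry (buy spot, short the forward).
At maturity, profit = |F_mkt − F*| = |8.382 − 8.2634| = $0.119 per bushel

$0.119 per bushel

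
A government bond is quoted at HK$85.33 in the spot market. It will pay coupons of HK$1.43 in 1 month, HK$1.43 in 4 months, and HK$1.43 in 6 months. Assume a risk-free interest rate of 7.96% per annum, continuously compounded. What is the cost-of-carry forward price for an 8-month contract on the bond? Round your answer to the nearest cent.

PV(coupons) I = 1.43·e^(−0.0796·1/12) + 1.43·e^(−0.0796·4/12) + 1.43·e^(−0.0796·6/12)
I = 1.4205 + 1.3926 + 1.3742 = 4.1873
F = (S − I)·e^(rT) = (85.33 − 4.1873) · e^(0.0796·8/12)
= 81.1427 · e^0.053067 = 81.1427 × 1.054500 = HK$85.56

HK$85.56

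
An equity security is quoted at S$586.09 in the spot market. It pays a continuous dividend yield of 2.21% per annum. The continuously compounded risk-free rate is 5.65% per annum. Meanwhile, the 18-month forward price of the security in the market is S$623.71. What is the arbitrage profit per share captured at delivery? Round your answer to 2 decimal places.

Fair forward: F* = S·e^(carry·T), with carry = (r − q) = 0.0565 − 0.0221 = 0.0344
F* = 586.09 · e^(0.0344 × 18/12) = 586.09 · e^0.051600 = 586.09 × 1.052954 = S$617.1258
Market S$623.71 > fair S$617.1258: forward overpriced → cash-and-carry (buy spot, short the forward).
At maturity, profit = |F_mkt − F*| = |623.71 − 617.1258| = S$6.58 per share

S$6.58 per share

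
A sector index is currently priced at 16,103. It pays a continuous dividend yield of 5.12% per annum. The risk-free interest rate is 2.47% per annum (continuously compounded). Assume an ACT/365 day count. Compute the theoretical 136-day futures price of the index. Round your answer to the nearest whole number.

F = S·e^((r − q)T) = 16103 · e^((0.0247 − 0.0512) × 136/365)
= 16103 · e^-0.009874 = 16103 × 0.990175
F = 15,945

15,945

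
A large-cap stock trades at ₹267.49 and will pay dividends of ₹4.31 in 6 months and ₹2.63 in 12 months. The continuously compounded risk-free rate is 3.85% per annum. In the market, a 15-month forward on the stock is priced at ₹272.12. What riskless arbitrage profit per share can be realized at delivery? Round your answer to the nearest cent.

₹1.47 per share

PV(dividends) I = 4.31·e^(−0.0385·6/12) + 2.63·e^(−0.0385·12/12) = 6.7585
Fair forward F* = (S − I)·e^(rT) = (267.49 − 6.7585)·e^0.048125 = 260.7315 × 1.049302 = 273.5861
Market ₹272.12 < fair 273.5861: forward underpriced → reverse cash-and-carry (short the stock, invest proceeds at r, pay the dividends, go long the forward).
Profit at T = |F_mkt − F*| = |272.12 − 273.5861| = ₹1.47 per share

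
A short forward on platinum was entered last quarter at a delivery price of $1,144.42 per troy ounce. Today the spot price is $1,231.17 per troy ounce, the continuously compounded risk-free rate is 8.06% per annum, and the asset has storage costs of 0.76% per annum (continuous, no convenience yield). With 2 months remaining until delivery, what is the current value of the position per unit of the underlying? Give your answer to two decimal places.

Current fair forward for the remaining 2 months: F = S·e^((r + u)·T), (r + u) = 0.0806 + 0.0076 = 0.0882
F = 1231.17 · e^(0.0882 × 2/12) = 1231.17 × 1.01480858 = 1249.4019
Value of long forward = (F − K)·e^(−rT) = (1249.4019 − 1144.42) · e^(−0.0806·2/12)
= 104.9819 × 0.98665649 = 103.58
Short position value = −(long value) = -$103.58

-$103.58 per troy ounce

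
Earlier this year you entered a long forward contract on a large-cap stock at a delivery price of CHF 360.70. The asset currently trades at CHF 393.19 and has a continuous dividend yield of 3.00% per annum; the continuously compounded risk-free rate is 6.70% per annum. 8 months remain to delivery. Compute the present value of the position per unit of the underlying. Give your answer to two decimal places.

Current fair forward for the remaining 8 months: F = S·e^((r − q)·T), (r − q) = 0.0670 − 0.0300 = 0.0370
F = 393.19 · e^(0.0370 × 8/12) = 393.19 × 1.024973 = 403.0091
Value of long forward = (F − K)·e^(−rT) = (403.0091 − 360.70) · e^(−0.0670·8/12)
= 42.3091 × 0.956316 = 40.46

CHF 40.46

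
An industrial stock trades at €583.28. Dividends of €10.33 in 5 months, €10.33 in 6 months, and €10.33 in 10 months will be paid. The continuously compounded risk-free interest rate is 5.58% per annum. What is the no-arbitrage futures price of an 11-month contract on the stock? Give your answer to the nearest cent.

€582.32

PV(dividends) I = 10.33·e^(−0.0558·5/12) + 10.33·e^(−0.0558·6/12) + 10.33·e^(−0.0558·10/12)
I = 10.0926 + 10.0458 + 9.8607 = 29.9991
F = (S − I)·e^(rT) = (583.28 − 29.9991) · e^(0.0558·11/12)
= 553.2809 · e^0.051150 = 553.2809 × 1.052481 = €582.32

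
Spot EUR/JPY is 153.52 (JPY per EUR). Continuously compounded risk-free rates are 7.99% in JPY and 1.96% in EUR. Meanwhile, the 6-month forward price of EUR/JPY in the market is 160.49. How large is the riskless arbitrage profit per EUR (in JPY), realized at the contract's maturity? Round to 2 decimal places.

Fair forward: F* = S·e^(carry·T), with carry = (r_JPY − r_EUR) = 0.0799 − 0.0196 = 0.0603
F* = 153.52 · e^(0.0603 × 6/12) = 153.52 · e^0.030150 = 153.52 × 1.030609 = 158.2191
Market 160.49 > fair 158.2191: forward overpriced → cash-and-carry (buy spot, short the forward).
At maturity, profit = |F_mkt − F*| = |160.49 − 158.2191| = 2.27 per EUR (in JPY)

2.27 per EUR (in JPY)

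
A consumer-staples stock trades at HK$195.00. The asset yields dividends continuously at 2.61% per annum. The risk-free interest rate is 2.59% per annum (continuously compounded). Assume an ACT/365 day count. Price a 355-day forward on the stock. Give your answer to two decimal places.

HK$194.96

F = S·e^((r − q)T) = 195.00 · e^((0.0259 − 0.0261) × 355/365)
= 195.00 · e^-0.000195 = 195.00 × 0.999805
F = HK$194.96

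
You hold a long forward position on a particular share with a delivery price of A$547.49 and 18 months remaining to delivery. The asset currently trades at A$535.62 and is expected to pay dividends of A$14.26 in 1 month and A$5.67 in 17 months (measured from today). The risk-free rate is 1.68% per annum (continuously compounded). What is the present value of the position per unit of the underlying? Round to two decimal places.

-A$18.02

PV(remaining dividends) I = 14.26·e^(−0.0168·1/12) + 5.67·e^(−0.0168·17/12) = 19.7767
Current forward F = (S − I)·e^(rT) = (535.62 − 19.7767)·e^(0.0168·18/12) = 515.8433 × 1.025520 = 529.0076
Value (long) = (F − K)·e^(−rT) = (529.0076 − 547.49) × 0.975115 = -18.0225
Value = -A$18.02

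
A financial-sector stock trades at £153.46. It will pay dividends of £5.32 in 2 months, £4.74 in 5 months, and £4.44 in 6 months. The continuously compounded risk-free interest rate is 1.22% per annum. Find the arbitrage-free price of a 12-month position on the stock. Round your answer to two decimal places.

£140.73

PV(dividends) I = 5.32·e^(−0.0122·2/12) + 4.74·e^(−0.0122·5/12) + 4.44·e^(−0.0122·6/12)
I = 5.3092 + 4.7160 + 4.4130 = 14.4382
F = (S − I)·e^(rT) = (153.46 − 14.4382) · e^(0.0122·12/12)
= 139.0218 · e^0.012200 = 139.0218 × 1.012275 = £140.73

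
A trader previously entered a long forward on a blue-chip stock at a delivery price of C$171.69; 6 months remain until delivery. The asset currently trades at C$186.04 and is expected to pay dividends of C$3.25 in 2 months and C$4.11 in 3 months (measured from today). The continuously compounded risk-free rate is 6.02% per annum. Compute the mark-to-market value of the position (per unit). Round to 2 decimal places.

C$12.17

PV(remaining dividends) I = 3.25·e^(−0.0602·2/12) + 4.11·e^(−0.0602·3/12) = 7.2662
Current forward F = (S − I)·e^(rT) = (186.04 − 7.2662)·e^(0.0602·6/12) = 178.7738 × 1.030558 = 184.2368
Value (long) = (F − K)·e^(−rT) = (184.2368 − 171.69) × 0.970348 = 12.1748
Value = C$12.17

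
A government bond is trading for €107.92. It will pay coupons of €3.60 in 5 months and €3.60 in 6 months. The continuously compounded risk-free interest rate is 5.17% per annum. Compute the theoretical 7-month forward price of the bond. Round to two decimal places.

PV(coupons) I = 3.60·e^(−0.0517·5/12) + 3.60·e^(−0.0517·6/12)
I = 3.5233 + 3.5081 = 7.0314
F = (S − I)·e^(rT) = (107.92 − 7.0314) · e^(0.0517·7/12)
= 100.8886 · e^0.030158 = 100.8886 × 1.030617 = €103.98

€103.98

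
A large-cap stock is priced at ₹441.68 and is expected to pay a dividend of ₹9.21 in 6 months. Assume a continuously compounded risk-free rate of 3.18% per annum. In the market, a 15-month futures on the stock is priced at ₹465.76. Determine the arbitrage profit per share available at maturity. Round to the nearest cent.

₹15.60 per share

PV(dividends) I = 9.21·e^(−0.0318·6/12) = 9.0647
Fair futures F* = (S − I)·e^(rT) = (441.68 − 9.0647)·e^0.039750 = 432.6153 × 1.040551 = 450.1583
Market ₹465.76 > fair 450.1583: forward overpriced → cash-and-carry (borrow at r, buy the stock and collect the dividends, short the forward).
Profit at T = |F_mkt − F*| = |465.76 − 450.1583| = ₹15.60 per share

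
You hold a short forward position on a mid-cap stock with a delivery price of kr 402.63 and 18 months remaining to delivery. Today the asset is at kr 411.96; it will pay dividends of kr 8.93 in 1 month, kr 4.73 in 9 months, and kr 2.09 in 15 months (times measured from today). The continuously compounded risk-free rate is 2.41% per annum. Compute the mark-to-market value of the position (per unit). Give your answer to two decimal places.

-kr 8.04

PV(remaining dividends) I = 8.93·e^(−0.0241·1/12) + 4.73·e^(−0.0241·9/12) + 2.09·e^(−0.0241·15/12) = 15.5853
Current forward F = (S − I)·e^(rT) = (411.96 − 15.5853)·e^(0.0241·18/12) = 396.3747 × 1.036811 = 410.9656
Value (long) = (F − K)·e^(−rT) = (410.9656 − 402.63) × 0.964496 = 8.0397
Short position value = −(long value) = -kr 8.04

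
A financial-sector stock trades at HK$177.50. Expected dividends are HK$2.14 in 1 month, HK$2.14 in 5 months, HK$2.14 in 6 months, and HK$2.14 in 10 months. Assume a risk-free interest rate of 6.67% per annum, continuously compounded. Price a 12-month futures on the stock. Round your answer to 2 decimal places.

PV(dividends) I = 2.14·e^(−0.0667·1/12) + 2.14·e^(−0.0667·5/12) + 2.14·e^(−0.0667·6/12) + 2.14·e^(−0.0667·10/12)
I = 2.1281 + 2.0813 + 2.0698 + 2.0243 = 8.3035
F = (S − I)·e^(rT) = (177.50 − 8.3035) · e^(0.0667·12/12)
= 169.1965 · e^0.066700 = 169.1965 × 1.068975 = HK$180.87

HK$180.87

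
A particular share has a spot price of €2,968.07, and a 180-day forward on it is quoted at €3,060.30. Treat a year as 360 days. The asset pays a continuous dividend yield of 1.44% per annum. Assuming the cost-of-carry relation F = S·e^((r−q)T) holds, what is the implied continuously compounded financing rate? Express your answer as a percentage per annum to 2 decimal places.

From F = S·e^((r−q)T): (r − q) = ln(F/S)/T
ln(3060.30/2968.07) = ln(1.031074) = 0.030601
(r − q) = 0.030601 / (180/360) = 0.061202
r = ln(F/S)/T + q = 0.061202 + 0.0144 = 0.075602
r = 7.56%

7.56%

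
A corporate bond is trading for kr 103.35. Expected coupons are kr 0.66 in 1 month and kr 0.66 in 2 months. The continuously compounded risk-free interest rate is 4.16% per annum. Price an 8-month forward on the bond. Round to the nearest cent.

kr 104.91

PV(coupons) I = 0.66·e^(−0.0416·1/12) + 0.66·e^(−0.0416·2/12)
I = 0.6577 + 0.6554 = 1.3131
F = (S − I)·e^(rT) = (103.35 − 1.3131) · e^(0.0416·8/12)
= 102.0369 · e^0.027733 = 102.0369 × 1.028121 = kr 104.91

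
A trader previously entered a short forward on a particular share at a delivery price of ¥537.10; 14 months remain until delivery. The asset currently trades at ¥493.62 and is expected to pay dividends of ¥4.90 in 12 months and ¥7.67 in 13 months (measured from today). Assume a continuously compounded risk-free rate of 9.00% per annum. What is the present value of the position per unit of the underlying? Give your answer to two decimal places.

PV(remaining dividends) I = 4.90·e^(−0.0900·12/12) + 7.67·e^(−0.0900·13/12) = 11.4357
Current forward F = (S − I)·e^(rT) = (493.62 − 11.4357)·e^(0.0900·14/12) = 482.1843 × 1.110711 = 535.5674
Value (long) = (F − K)·e^(−rT) = (535.5674 − 537.10) × 0.900325 = -1.3798
Short position value = −(long value) = ¥1.38

¥1.38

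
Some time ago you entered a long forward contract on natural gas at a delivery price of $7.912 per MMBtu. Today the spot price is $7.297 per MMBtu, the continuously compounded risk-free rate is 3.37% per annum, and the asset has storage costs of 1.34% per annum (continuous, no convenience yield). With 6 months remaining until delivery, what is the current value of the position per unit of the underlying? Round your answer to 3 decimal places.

Current fair forward for the remaining 6 months: F = S·e^((r + u)·T), (r + u) = 0.0337 + 0.0134 = 0.0471
F = 7.297 · e^(0.0471 × 6/12) = 7.297 × 1.023829 = 7.4709
Value of long forward = (F − K)·e^(−rT) = (7.4709 − 7.912) · e^(−0.0337·6/12)
= -0.4411 × 0.983291 = -0.434

-$0.434 per MMBtu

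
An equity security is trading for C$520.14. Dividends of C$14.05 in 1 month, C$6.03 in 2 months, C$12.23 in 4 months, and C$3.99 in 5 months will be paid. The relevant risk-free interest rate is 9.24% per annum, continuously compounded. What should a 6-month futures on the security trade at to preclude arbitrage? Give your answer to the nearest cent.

C$507.47

PV(dividends) I = 14.05·e^(−0.0924·1/12) + 6.03·e^(−0.0924·2/12) + 12.23·e^(−0.0924·4/12) + 3.99·e^(−0.0924·5/12)
I = 13.9422 + 5.9378 + 11.8591 + 3.8393 = 35.5784
F = (S − I)·e^(rT) = (520.14 − 35.5784) · e^(0.0924·6/12)
= 484.5616 · e^0.046200 = 484.5616 × 1.047284 = C$507.47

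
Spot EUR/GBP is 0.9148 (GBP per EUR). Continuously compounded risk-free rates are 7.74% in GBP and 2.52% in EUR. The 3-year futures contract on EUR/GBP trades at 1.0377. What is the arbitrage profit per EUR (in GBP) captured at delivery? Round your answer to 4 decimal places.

0.0322 per EUR (in GBP)

Fair futures: F* = S·e^(carry·T), with carry = (r_GBP − r_EUR) = 0.0774 − 0.0252 = 0.0522
F* = 0.9148 · e^(0.0522 × 3) = 0.9148 · e^0.156600 = 0.9148 × 1.169528 = 1.0699
Market 1.0377 < fair 1.0699: forward underpriced → reverse cash-and-carry (short spot, go long the forward).
At maturity, profit = |F_mkt − F*| = |1.0377 − 1.0699| = 0.0322 per EUR (in GBP)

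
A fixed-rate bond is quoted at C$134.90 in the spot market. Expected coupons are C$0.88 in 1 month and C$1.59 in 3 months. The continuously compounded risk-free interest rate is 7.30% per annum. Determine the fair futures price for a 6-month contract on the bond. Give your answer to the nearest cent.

PV(coupons) I = 0.88·e^(−0.0730·1/12) + 1.59·e^(−0.0730·3/12)
I = 0.8747 + 1.5612 = 2.4359
F = (S − I)·e^(rT) = (134.90 − 2.4359) · e^(0.0730·6/12)
= 132.4641 · e^0.036500 = 132.4641 × 1.037174 = C$137.39

C$137.39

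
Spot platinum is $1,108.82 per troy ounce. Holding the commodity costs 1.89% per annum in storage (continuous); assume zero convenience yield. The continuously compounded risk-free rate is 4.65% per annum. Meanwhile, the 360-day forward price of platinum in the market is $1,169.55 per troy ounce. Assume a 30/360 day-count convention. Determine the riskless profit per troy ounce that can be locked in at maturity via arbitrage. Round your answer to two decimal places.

Fair forward: F* = S·e^(carry·T), with carry = (r + u) = 0.0465 + 0.0189 = 0.0654
F* = 1108.82 · e^(0.0654 × 360/360) = 1108.82 · e^0.06540000 = 1108.82 × 1.06758597 = $1183.7607
Market $1169.55 < fair $1183.7607: forward underpriced → reverse cash-and-carry (short spot, go long the forward).
At maturity, profit = |F_mkt − F*| = |1169.55 − 1183.7607| = $14.21 per troy ounce

$14.21 per troy ounce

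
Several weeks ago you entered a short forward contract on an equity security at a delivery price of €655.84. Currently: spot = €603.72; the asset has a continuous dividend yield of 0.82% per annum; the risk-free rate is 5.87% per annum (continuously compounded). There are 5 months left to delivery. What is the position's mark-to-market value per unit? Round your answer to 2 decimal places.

Current fair forward for the remaining 5 months: F = S·e^((r − q)·T), (r − q) = 0.0587 − 0.0082 = 0.0505
F = 603.72 · e^(0.0505 × 5/12) = 603.72 × 1.021265 = 616.5581
Value of long forward = (F − K)·e^(−rT) = (616.5581 − 655.84) · e^(−0.0587·5/12)
= -39.2819 × 0.975838 = -38.33
Short position value = −(long value) = €38.33

€38.33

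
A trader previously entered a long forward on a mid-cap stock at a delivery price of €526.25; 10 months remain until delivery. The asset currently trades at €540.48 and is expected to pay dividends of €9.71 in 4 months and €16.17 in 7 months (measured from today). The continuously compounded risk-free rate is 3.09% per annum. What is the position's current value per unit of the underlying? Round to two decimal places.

€2.12

PV(remaining dividends) I = 9.71·e^(−0.0309·4/12) + 16.17·e^(−0.0309·7/12) = 25.4916
Current forward F = (S − I)·e^(rT) = (540.48 − 25.4916)·e^(0.0309·10/12) = 514.9884 × 1.026084 = 528.4214
Value (long) = (F − K)·e^(−rT) = (528.4214 − 526.25) × 0.974579 = 2.1162
Value = €2.12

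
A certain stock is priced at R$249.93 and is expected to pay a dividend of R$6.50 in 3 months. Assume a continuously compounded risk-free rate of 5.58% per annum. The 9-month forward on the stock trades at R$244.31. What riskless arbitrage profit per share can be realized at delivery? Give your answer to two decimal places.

PV(dividends) I = 6.50·e^(−0.0558·3/12) = 6.4100
Fair forward F* = (S − I)·e^(rT) = (249.93 − 6.4100)·e^0.041850 = 243.5200 × 1.042738 = 253.9276
Market R$244.31 < fair 253.9276: forward underpriced → reverse cash-and-carry (short the stock, invest proceeds at r, pay the dividends, go long the forward).
Profit at T = |F_mkt − F*| = |244.31 − 253.9276| = R$9.62 per share

R$9.62 per share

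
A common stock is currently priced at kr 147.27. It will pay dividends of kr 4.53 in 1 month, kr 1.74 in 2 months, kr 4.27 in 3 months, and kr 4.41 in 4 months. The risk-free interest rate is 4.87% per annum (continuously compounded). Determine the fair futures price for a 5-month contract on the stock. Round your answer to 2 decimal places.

PV(dividends) I = 4.53·e^(−0.0487·1/12) + 1.74·e^(−0.0487·2/12) + 4.27·e^(−0.0487·3/12) + 4.41·e^(−0.0487·4/12)
I = 4.5117 + 1.7259 + 4.2183 + 4.3390 = 14.7949
F = (S − I)·e^(rT) = (147.27 − 14.7949) · e^(0.0487·5/12)
= 132.4751 · e^0.020292 = 132.4751 × 1.020499 = kr 135.19

kr 135.19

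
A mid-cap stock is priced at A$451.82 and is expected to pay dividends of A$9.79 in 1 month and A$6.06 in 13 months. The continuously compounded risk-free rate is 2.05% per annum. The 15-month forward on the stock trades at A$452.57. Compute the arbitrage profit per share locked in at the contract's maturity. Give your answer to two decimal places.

A$5.13 per share

PV(dividends) I = 9.79·e^(−0.0205·1/12) + 6.06·e^(−0.0205·13/12) = 15.7002
Fair forward F* = (S − I)·e^(rT) = (451.82 − 15.7002)·e^0.025625 = 436.1198 × 1.025956 = 447.4397
Market A$452.57 > fair 447.4397: forward overpriced → cash-and-carry (borrow at r, buy the stock and collect the dividends, short the forward).
Profit at T = |F_mkt − F*| = |452.57 − 447.4397| = A$5.13 per share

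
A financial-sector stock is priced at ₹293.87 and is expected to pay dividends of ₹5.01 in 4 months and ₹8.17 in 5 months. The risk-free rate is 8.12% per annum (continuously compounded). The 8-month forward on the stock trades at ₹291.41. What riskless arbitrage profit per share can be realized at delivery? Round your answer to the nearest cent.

₹5.32 per share

PV(dividends) I = 5.01·e^(−0.0812·4/12) + 8.17·e^(−0.0812·5/12) = 12.7744
Fair forward F* = (S − I)·e^(rT) = (293.87 − 12.7744)·e^0.054133 = 281.0956 × 1.055625 = 296.7315
Market ₹291.41 < fair 296.7315: forward underpriced → reverse cash-and-carry (short the stock, invest proceeds at r, pay the dividends, go long the forward).
Profit at T = |F_mkt − F*| = |291.41 − 296.7315| = ₹5.32 per share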